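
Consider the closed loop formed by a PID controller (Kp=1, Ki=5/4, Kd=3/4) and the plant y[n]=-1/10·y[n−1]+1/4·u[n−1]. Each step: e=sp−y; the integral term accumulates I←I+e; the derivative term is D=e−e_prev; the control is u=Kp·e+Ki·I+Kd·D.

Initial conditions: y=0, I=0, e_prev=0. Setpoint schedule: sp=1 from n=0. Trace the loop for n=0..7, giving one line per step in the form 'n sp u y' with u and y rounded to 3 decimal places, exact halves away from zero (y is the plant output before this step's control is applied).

0 1 3.000 0.000
1 1 1.250 0.750
2 1 3.663 0.238
3 1 2.268 0.892
4 1 4.136 0.478
5 1 2.953 0.986
6 1 4.391 0.640
7 1 3.399 1.034

(exact arithmetic carried between steps; '≈' marks a value shown rounded to 6 d.p. or computed from one; I and e_prev carry over from the previous line; the table rounds u and y to 3 d.p., halves away from zero)
n=0: y=0, sp=1, e=sp−y=1; I=1, D=e−e_prev=1; u=1·1+5/4·1+3/4·1=3; next y=-1/10·0+1/4·3=0.75
n=1: y=0.75, sp=1, e=sp−y=0.25; I=1.25, D=e−e_prev=-0.75; u=1·0.25+5/4·1.25+3/4·(-0.75)=1.25; next y=-1/10·0.75+1/4·1.25=0.2375
n=2: y=0.2375, sp=1, e=sp−y=0.7625; I=2.0125, D=e−e_prev=0.5125; u=1·0.7625+5/4·2.0125+3/4·0.5125=3.6625; next y=-1/10·0.2375+1/4·3.6625=0.891875
n=3: y=0.891875, sp=1, e=sp−y=0.108125; I=2.120625, D=e−e_prev=-0.654375; u=1·0.108125+5/4·2.120625+3/4·(-0.654375)=2.268125; next y=-1/10·0.891875+1/4·2.268125≈0.477844
n=4: y≈0.477844, sp=1, e=sp−y≈0.522156; I≈2.642781, D=e−e_prev≈0.414031; u=1·0.522156+5/4·2.642781+3/4·0.414031≈4.136156; next y=-1/10·0.477844+1/4·4.136156≈0.986255
n=5: y≈0.986255, sp=1, e=sp−y≈0.013745; I≈2.656527, D=e−e_prev≈-0.508411; u=1·0.013745+5/4·2.656527+3/4·(-0.508411)≈2.953095; next y=-1/10·0.986255+1/4·2.953095≈0.639648
n=6: y≈0.639648, sp=1, e=sp−y≈0.360352; I≈3.016878, D=e−e_prev≈0.346606; u=1·0.360352+5/4·3.016878+3/4·0.346606≈4.391404; next y=-1/10·0.639648+1/4·4.391404≈1.033886
n=7: y≈1.033886, sp=1, e=sp−y≈-0.033886; I≈2.982992, D=e−e_prev≈-0.394238; u=1·(-0.033886)+5/4·2.982992+3/4·(-0.394238)≈3.399175; next y=-1/10·1.033886+1/4·3.399175≈0.746405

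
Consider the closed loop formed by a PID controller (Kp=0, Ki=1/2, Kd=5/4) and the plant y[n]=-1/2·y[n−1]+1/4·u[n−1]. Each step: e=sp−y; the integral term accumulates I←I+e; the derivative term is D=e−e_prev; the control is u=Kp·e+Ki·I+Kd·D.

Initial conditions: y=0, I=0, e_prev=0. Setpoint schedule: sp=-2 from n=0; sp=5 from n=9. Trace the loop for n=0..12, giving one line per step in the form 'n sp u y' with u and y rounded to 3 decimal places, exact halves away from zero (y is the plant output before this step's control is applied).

0 -2 -3.500 0.000
1 -2 -0.469 -0.875
2 -2 -4.217 0.320
3 -2 -1.197 -1.214
4 -2 -6.172 0.308
5 -2 -1.915 -1.697
6 -2 -8.189 0.370
7 -2 -2.237 -2.232
8 -2 -10.254 0.557
9 5 10.151 -2.842
10 5 -10.828 3.959
11 5 13.323 -4.686
12 5 -10.771 5.674

(exact arithmetic carried between steps; '≈' marks a value shown rounded to 6 d.p. or computed from one; I and e_prev carry over from the previous line; the table rounds u and y to 3 d.p., halves away from zero)
n=0: y=0, sp=-2, e=sp−y=-2; I=-2, D=e−e_prev=-2; u=0·(-2)+1/2·(-2)+5/4·(-2)=-3.5; next y=-1/2·0+1/4·(-3.5)=-0.875
n=1: y=-0.875, sp=-2, e=sp−y=-1.125; I=-3.125, D=e−e_prev=0.875; u=0·(-1.125)+1/2·(-3.125)+5/4·0.875=-0.46875; next y=-1/2·(-0.875)+1/4·(-0.46875)≈0.320313
n=2: y≈0.320313, sp=-2, e=sp−y≈-2.320313; I≈-5.445313, D=e−e_prev≈-1.195313; u=0·(-2.320313)+1/2·(-5.445313)+5/4·(-1.195313)≈-4.216797; next y=-1/2·0.320313+1/4·(-4.216797)≈-1.214355
n=3: y≈-1.214355, sp=-2, e=sp−y≈-0.785645; I≈-6.230957, D=e−e_prev≈1.534668; u=0·(-0.785645)+1/2·(-6.230957)+5/4·1.534668≈-1.197144; next y=-1/2·(-1.214355)+1/4·(-1.197144)≈0.307892
n=4: y≈0.307892, sp=-2, e=sp−y≈-2.307892; I≈-8.538849, D=e−e_prev≈-1.522247; u=0·(-2.307892)+1/2·(-8.538849)+5/4·(-1.522247)≈-6.172234; next y=-1/2·0.307892+1/4·(-6.172234)≈-1.697004
n=5: y≈-1.697004, sp=-2, e=sp−y≈-0.302996; I≈-8.841845, D=e−e_prev≈2.004896; u=0·(-0.302996)+1/2·(-8.841845)+5/4·2.004896≈-1.914802; next y=-1/2·(-1.697004)+1/4·(-1.914802)≈0.369802
n=6: y≈0.369802, sp=-2, e=sp−y≈-2.369802; I≈-11.211646, D=e−e_prev≈-2.066806; u=0·(-2.369802)+1/2·(-11.211646)+5/4·(-2.066806)≈-8.189331; next y=-1/2·0.369802+1/4·(-8.189331)≈-2.232233
n=7: y≈-2.232233, sp=-2, e=sp−y≈0.232233; I≈-10.979413, D=e−e_prev≈2.602035; u=0·0.232233+1/2·(-10.979413)+5/4·2.602035≈-2.237162; next y=-1/2·(-2.232233)+1/4·(-2.237162)≈0.556826
n=8: y≈0.556826, sp=-2, e=sp−y≈-2.556826; I≈-13.536239, D=e−e_prev≈-2.789060; u=0·(-2.556826)+1/2·(-13.536239)+5/4·(-2.789060)≈-10.254444; next y=-1/2·0.556826+1/4·(-10.254444)≈-2.842024
n=9: y≈-2.842024, sp=5, e=sp−y≈7.842024; I≈-5.694215, D=e−e_prev≈10.398850; u=0·7.842024+1/2·(-5.694215)+5/4·10.398850≈10.151455; next y=-1/2·(-2.842024)+1/4·10.151455≈3.958876
n=10: y≈3.958876, sp=5, e=sp−y≈1.041124; I≈-4.653091, D=e−e_prev≈-6.800900; u=0·1.041124+1/2·(-4.653091)+5/4·(-6.800900)≈-10.827670; next y=-1/2·3.958876+1/4·(-10.827670)≈-4.686355
n=11: y≈-4.686355, sp=5, e=sp−y≈9.686355; I≈5.033265, D=e−e_prev≈8.645231; u=0·9.686355+1/2·5.033265+5/4·8.645231≈13.323171; next y=-1/2·(-4.686355)+1/4·13.323171≈5.673971
n=12: y≈5.673971, sp=5, e=sp−y≈-0.673971; I≈4.359294, D=e−e_prev≈-10.360326; u=0·(-0.673971)+1/2·4.359294+5/4·(-10.360326)≈-10.770760; next y=-1/2·5.673971+1/4·(-10.770760)≈-5.529675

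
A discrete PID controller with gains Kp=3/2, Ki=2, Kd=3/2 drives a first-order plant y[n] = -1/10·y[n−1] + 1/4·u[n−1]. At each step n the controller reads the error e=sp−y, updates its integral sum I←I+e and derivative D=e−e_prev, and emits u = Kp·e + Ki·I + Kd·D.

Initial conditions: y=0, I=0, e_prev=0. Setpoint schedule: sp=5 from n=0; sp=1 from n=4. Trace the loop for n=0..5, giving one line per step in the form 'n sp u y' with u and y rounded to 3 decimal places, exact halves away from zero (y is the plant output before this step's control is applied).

0 5 25.000 0.000
1 5 -3.750 6.250
2 5 42.188 -1.563
3 5 -17.734 10.703
4 1 50.293 -5.504
5 1 -48.147 13.124

(exact arithmetic carried between steps; '≈' marks a value shown rounded to 6 d.p. or computed from one; I and e_prev carry over from the previous line; the table rounds u and y to 3 d.p., halves away from zero)
n=0: y=0, sp=5, e=sp−y=5; I=5, D=e−e_prev=5; u=3/2·5+2·5+3/2·5=25; next y=-1/10·0+1/4·25=6.25
n=1: y=6.25, sp=5, e=sp−y=-1.25; I=3.75, D=e−e_prev=-6.25; u=3/2·(-1.25)+2·3.75+3/2·(-6.25)=-3.75; next y=-1/10·6.25+1/4·(-3.75)=-1.5625
n=2: y=-1.5625, sp=5, e=sp−y=6.5625; I=10.3125, D=e−e_prev=7.8125; u=3/2·6.5625+2·10.3125+3/2·7.8125=42.1875; next y=-1/10·(-1.5625)+1/4·42.1875=10.703125
n=3: y=10.703125, sp=5, e=sp−y=-5.703125; I=4.609375, D=e−e_prev=-12.265625; u=3/2·(-5.703125)+2·4.609375+3/2·(-12.265625)=-17.734375; next y=-1/10·10.703125+1/4·(-17.734375)≈-5.503906
n=4: y≈-5.503906, sp=1, e=sp−y≈6.503906; I≈11.113281, D=e−e_prev≈12.207031; u=3/2·6.503906+2·11.113281+3/2·12.207031≈50.292969; next y=-1/10·(-5.503906)+1/4·50.292969≈13.123633
n=5: y≈13.123633, sp=1, e=sp−y≈-12.123633; I≈-1.010352, D=e−e_prev≈-18.627539; u=3/2·(-12.123633)+2·(-1.010352)+3/2·(-18.627539)≈-48.147461; next y=-1/10·13.123633+1/4·(-48.147461)≈-13.349229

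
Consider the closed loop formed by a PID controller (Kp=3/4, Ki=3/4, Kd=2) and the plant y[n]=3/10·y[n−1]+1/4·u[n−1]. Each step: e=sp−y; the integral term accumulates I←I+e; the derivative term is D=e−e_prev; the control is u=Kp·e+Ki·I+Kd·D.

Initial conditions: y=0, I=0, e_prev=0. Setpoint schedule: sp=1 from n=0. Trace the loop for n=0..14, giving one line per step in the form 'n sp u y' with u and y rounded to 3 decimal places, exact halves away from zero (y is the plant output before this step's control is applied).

(exact arithmetic carried between steps; '≈' marks a value shown rounded to 6 d.p. or computed from one; I and e_prev carry over from the previous line; the table rounds u and y to 3 d.p., halves away from zero)
n=0: y=0, sp=1, e=sp−y=1; I=1, D=e−e_prev=1; u=3/4·1+3/4·1+2·1=3.5; next y=3/10·0+1/4·3.5=0.875
n=1: y=0.875, sp=1, e=sp−y=0.125; I=1.125, D=e−e_prev=-0.875; u=3/4·0.125+3/4·1.125+2·(-0.875)=-0.8125; next y=3/10·0.875+1/4·(-0.8125)=0.059375
n=2: y=0.059375, sp=1, e=sp−y=0.940625; I=2.065625, D=e−e_prev=0.815625; u=3/4·0.940625+3/4·2.065625+2·0.815625≈3.885938; next y=3/10·0.059375+1/4·3.885938≈0.989297
n=3: y≈0.989297, sp=1, e=sp−y≈0.010703; I≈2.076328, D=e−e_prev≈-0.929922; u=3/4·0.010703+3/4·2.076328+2·(-0.929922)≈-0.294570; next y=3/10·0.989297+1/4·(-0.294570)≈0.223146
n=4: y≈0.223146, sp=1, e=sp−y≈0.776854; I≈2.853182, D=e−e_prev≈0.766150; u=3/4·0.776854+3/4·2.853182+2·0.766150≈4.254827; next y=3/10·0.223146+1/4·4.254827≈1.130651
n=5: y≈1.130651, sp=1, e=sp−y≈-0.130651; I≈2.722531, D=e−e_prev≈-0.907504; u=3/4·(-0.130651)+3/4·2.722531+2·(-0.907504)≈0.128902; next y=3/10·1.130651+1/4·0.128902≈0.371421
n=6: y≈0.371421, sp=1, e=sp−y≈0.628579; I≈3.351110, D=e−e_prev≈0.759230; u=3/4·0.628579+3/4·3.351110+2·0.759230≈4.503227; next y=3/10·0.371421+1/4·4.503227≈1.237233
n=7: y≈1.237233, sp=1, e=sp−y≈-0.237233; I≈3.113877, D=e−e_prev≈-0.865812; u=3/4·(-0.237233)+3/4·3.113877+2·(-0.865812)≈0.425858; next y=3/10·1.237233+1/4·0.425858≈0.477634
n=8: y≈0.477634, sp=1, e=sp−y≈0.522366; I≈3.636243, D=e−e_prev≈0.759599; u=3/4·0.522366+3/4·3.636243+2·0.759599≈4.638153; next y=3/10·0.477634+1/4·4.638153≈1.302829
n=9: y≈1.302829, sp=1, e=sp−y≈-0.302829; I≈3.333414, D=e−e_prev≈-0.825194; u=3/4·(-0.302829)+3/4·3.333414+2·(-0.825194)≈0.622551; next y=3/10·1.302829+1/4·0.622551≈0.546486
n=10: y≈0.546486, sp=1, e=sp−y≈0.453514; I≈3.786928, D=e−e_prev≈0.756342; u=3/4·0.453514+3/4·3.786928+2·0.756342≈4.693016; next y=3/10·0.546486+1/4·4.693016≈1.337200
n=11: y≈1.337200, sp=1, e=sp−y≈-0.337200; I≈3.449728, D=e−e_prev≈-0.790714; u=3/4·(-0.337200)+3/4·3.449728+2·(-0.790714)≈0.752969; next y=3/10·1.337200+1/4·0.752969≈0.589402
n=12: y≈0.589402, sp=1, e=sp−y≈0.410598; I≈3.860326, D=e−e_prev≈0.747798; u=3/4·0.410598+3/4·3.860326+2·0.747798≈4.698788; next y=3/10·0.589402+1/4·4.698788≈1.351518
n=13: y≈1.351518, sp=1, e=sp−y≈-0.351518; I≈3.508808, D=e−e_prev≈-0.762116; u=3/4·(-0.351518)+3/4·3.508808+2·(-0.762116)≈0.843737; next y=3/10·1.351518+1/4·0.843737≈0.616390
n=14: y≈0.616390, sp=1, e=sp−y≈0.383610; I≈3.892419, D=e−e_prev≈0.735128; u=3/4·0.383610+3/4·3.892419+2·0.735128≈4.677278; next y=3/10·0.616390+1/4·4.677278≈1.354236

0 1 3.500 0.000
1 1 -0.813 0.875
2 1 3.886 0.059
3 1 -0.295 0.989
4 1 4.255 0.223
5 1 0.129 1.131
6 1 4.503 0.371
7 1 0.426 1.237
8 1 4.638 0.478
9 1 0.623 1.303
10 1 4.693 0.546
11 1 0.753 1.337
12 1 4.699 0.589
13 1 0.844 1.352
14 1 4.677 0.616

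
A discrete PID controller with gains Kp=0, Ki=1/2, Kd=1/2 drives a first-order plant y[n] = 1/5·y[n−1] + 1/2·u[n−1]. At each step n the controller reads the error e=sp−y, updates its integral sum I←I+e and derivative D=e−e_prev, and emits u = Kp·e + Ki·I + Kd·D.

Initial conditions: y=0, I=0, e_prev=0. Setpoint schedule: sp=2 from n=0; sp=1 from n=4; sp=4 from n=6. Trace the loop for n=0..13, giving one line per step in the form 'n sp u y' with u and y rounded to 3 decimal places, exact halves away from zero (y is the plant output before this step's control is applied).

(exact arithmetic carried between steps; '≈' marks a value shown rounded to 6 d.p. or computed from one; I and e_prev carry over from the previous line; the table rounds u and y to 3 d.p., halves away from zero)
n=0: y=0, sp=2, e=sp−y=2; I=2, D=e−e_prev=2; u=0·2+1/2·2+1/2·2=2; next y=1/5·0+1/2·2=1
n=1: y=1, sp=2, e=sp−y=1; I=3, D=e−e_prev=-1; u=0·1+1/2·3+1/2·(-1)=1; next y=1/5·1+1/2·1=0.7
n=2: y=0.7, sp=2, e=sp−y=1.3; I=4.3, D=e−e_prev=0.3; u=0·1.3+1/2·4.3+1/2·0.3=2.3; next y=1/5·0.7+1/2·2.3=1.29
n=3: y=1.29, sp=2, e=sp−y=0.71; I=5.01, D=e−e_prev=-0.59; u=0·0.71+1/2·5.01+1/2·(-0.59)=2.21; next y=1/5·1.29+1/2·2.21=1.363
n=4: y=1.363, sp=1, e=sp−y=-0.363; I=4.647, D=e−e_prev=-1.073; u=0·(-0.363)+1/2·4.647+1/2·(-1.073)=1.787; next y=1/5·1.363+1/2·1.787=1.1661
n=5: y=1.1661, sp=1, e=sp−y=-0.1661; I=4.4809, D=e−e_prev=0.1969; u=0·(-0.1661)+1/2·4.4809+1/2·0.1969=2.3389; next y=1/5·1.1661+1/2·2.3389=1.40267
n=6: y=1.40267, sp=4, e=sp−y=2.59733; I=7.07823, D=e−e_prev=2.76343; u=0·2.59733+1/2·7.07823+1/2·2.76343=4.92083; next y=1/5·1.40267+1/2·4.92083=2.740949
n=7: y=2.740949, sp=4, e=sp−y=1.259051; I=8.337281, D=e−e_prev=-1.338279; u=0·1.259051+1/2·8.337281+1/2·(-1.338279)=3.499501; next y=1/5·2.740949+1/2·3.499501≈2.297940
n=8: y≈2.297940, sp=4, e=sp−y≈1.702060; I≈10.039341, D=e−e_prev≈0.443009; u=0·1.702060+1/2·10.039341+1/2·0.443009≈5.241175; next y=1/5·2.297940+1/2·5.241175≈3.080175
n=9: y≈3.080175, sp=4, e=sp−y≈0.919825; I≈10.959165, D=e−e_prev≈-0.782235; u=0·0.919825+1/2·10.959165+1/2·(-0.782235)≈5.088465; next y=1/5·3.080175+1/2·5.088465≈3.160268
n=10: y≈3.160268, sp=4, e=sp−y≈0.839732; I≈11.798898, D=e−e_prev≈-0.080092; u=0·0.839732+1/2·11.798898+1/2·(-0.080092)≈5.859403; next y=1/5·3.160268+1/2·5.859403≈3.561755
n=11: y≈3.561755, sp=4, e=sp−y≈0.438245; I≈12.237143, D=e−e_prev≈-0.401487; u=0·0.438245+1/2·12.237143+1/2·(-0.401487)≈5.917828; next y=1/5·3.561755+1/2·5.917828≈3.671265
n=12: y≈3.671265, sp=4, e=sp−y≈0.328735; I≈12.565878, D=e−e_prev≈-0.109510; u=0·0.328735+1/2·12.565878+1/2·(-0.109510)≈6.228184; next y=1/5·3.671265+1/2·6.228184≈3.848345
n=13: y≈3.848345, sp=4, e=sp−y≈0.151655; I≈12.717533, D=e−e_prev≈-0.177080; u=0·0.151655+1/2·12.717533+1/2·(-0.177080)≈6.270226; next y=1/5·3.848345+1/2·6.270226≈3.904782

0 2 2.000 0.000
1 2 1.000 1.000
2 2 2.300 0.700
3 2 2.210 1.290
4 1 1.787 1.363
5 1 2.339 1.166
6 4 4.921 1.403
7 4 3.500 2.741
8 4 5.241 2.298
9 4 5.088 3.080
10 4 5.859 3.160
11 4 5.918 3.562
12 4 6.228 3.671
13 4 6.270 3.848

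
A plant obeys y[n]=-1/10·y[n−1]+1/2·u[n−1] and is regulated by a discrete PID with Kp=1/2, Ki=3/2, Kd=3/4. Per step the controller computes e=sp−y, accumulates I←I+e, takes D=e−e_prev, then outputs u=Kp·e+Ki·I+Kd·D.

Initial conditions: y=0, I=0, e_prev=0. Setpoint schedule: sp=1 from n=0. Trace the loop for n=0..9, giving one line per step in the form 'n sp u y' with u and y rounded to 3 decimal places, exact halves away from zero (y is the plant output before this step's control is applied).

0 1 2.750 0.000
1 1 -0.281 1.375
2 1 4.734 -0.278
3 1 -1.939 2.395
4 1 7.883 -1.209
5 1 -6.003 4.063
6 1 13.900 -3.408
7 1 -14.512 7.291
8 1 26.085 -7.985
9 1 -31.916 13.841

(exact arithmetic carried between steps; '≈' marks a value shown rounded to 6 d.p. or computed from one; I and e_prev carry over from the previous line; the table rounds u and y to 3 d.p., halves away from zero)
n=0: y=0, sp=1, e=sp−y=1; I=1, D=e−e_prev=1; u=1/2·1+3/2·1+3/4·1=2.75; next y=-1/10·0+1/2·2.75=1.375
n=1: y=1.375, sp=1, e=sp−y=-0.375; I=0.625, D=e−e_prev=-1.375; u=1/2·(-0.375)+3/2·0.625+3/4·(-1.375)=-0.28125; next y=-1/10·1.375+1/2·(-0.28125)=-0.278125
n=2: y=-0.278125, sp=1, e=sp−y=1.278125; I=1.903125, D=e−e_prev=1.653125; u=1/2·1.278125+3/2·1.903125+3/4·1.653125≈4.733594; next y=-1/10·(-0.278125)+1/2·4.733594≈2.394609
n=3: y≈2.394609, sp=1, e=sp−y≈-1.394609; I≈0.508516, D=e−e_prev≈-2.672734; u=1/2·(-1.394609)+3/2·0.508516+3/4·(-2.672734)≈-1.939082; next y=-1/10·2.394609+1/2·(-1.939082)≈-1.209002
n=4: y≈-1.209002, sp=1, e=sp−y≈2.209002; I≈2.717518, D=e−e_prev≈3.603611; u=1/2·2.209002+3/2·2.717518+3/4·3.603611≈7.883486; next y=-1/10·(-1.209002)+1/2·7.883486≈4.062643
n=5: y≈4.062643, sp=1, e=sp−y≈-3.062643; I≈-0.345126, D=e−e_prev≈-5.271645; u=1/2·(-3.062643)+3/2·(-0.345126)+3/4·(-5.271645)≈-6.002744; next y=-1/10·4.062643+1/2·(-6.002744)≈-3.407636
n=6: y≈-3.407636, sp=1, e=sp−y≈4.407636; I≈4.062511, D=e−e_prev≈7.470279; u=1/2·4.407636+3/2·4.062511+3/4·7.470279≈13.900293; next y=-1/10·(-3.407636)+1/2·13.900293≈7.290910
n=7: y≈7.290910, sp=1, e=sp−y≈-6.290910; I≈-2.228400, D=e−e_prev≈-10.698546; u=1/2·(-6.290910)+3/2·(-2.228400)+3/4·(-10.698546)≈-14.511965; next y=-1/10·7.290910+1/2·(-14.511965)≈-7.985073
n=8: y≈-7.985073, sp=1, e=sp−y≈8.985073; I≈6.756674, D=e−e_prev≈15.275984; u=1/2·8.985073+3/2·6.756674+3/4·15.275984≈26.084535; next y=-1/10·(-7.985073)+1/2·26.084535≈13.840775
n=9: y≈13.840775, sp=1, e=sp−y≈-12.840775; I≈-6.084101, D=e−e_prev≈-21.825848; u=1/2·(-12.840775)+3/2·(-6.084101)+3/4·(-21.825848)≈-31.915925; next y=-1/10·13.840775+1/2·(-31.915925)≈-17.342040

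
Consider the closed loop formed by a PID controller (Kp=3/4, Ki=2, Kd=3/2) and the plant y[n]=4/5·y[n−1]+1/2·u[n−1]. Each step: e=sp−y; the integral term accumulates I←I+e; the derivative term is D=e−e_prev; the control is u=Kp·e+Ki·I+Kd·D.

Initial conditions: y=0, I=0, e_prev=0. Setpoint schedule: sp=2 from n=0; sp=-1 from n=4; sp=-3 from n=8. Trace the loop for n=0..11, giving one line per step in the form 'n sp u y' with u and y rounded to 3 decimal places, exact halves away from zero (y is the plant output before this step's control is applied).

0 2 8.500 0.000
1 2 -8.563 4.250
2 2 15.120 -0.881
3 2 -19.694 6.855
4 -1 17.127 -4.363
5 -1 -28.577 5.073
6 -1 38.469 -10.230
7 -1 -56.468 11.050
8 -3 72.239 -19.394
9 -3 -107.633 20.605
10 -3 151.389 -37.333
11 -3 -220.286 45.828

(exact arithmetic carried between steps; '≈' marks a value shown rounded to 6 d.p. or computed from one; I and e_prev carry over from the previous line; the table rounds u and y to 3 d.p., halves away from zero)
n=0: y=0, sp=2, e=sp−y=2; I=2, D=e−e_prev=2; u=3/4·2+2·2+3/2·2=8.5; next y=4/5·0+1/2·8.5=4.25
n=1: y=4.25, sp=2, e=sp−y=-2.25; I=-0.25, D=e−e_prev=-4.25; u=3/4·(-2.25)+2·(-0.25)+3/2·(-4.25)=-8.5625; next y=4/5·4.25+1/2·(-8.5625)=-0.88125
n=2: y=-0.88125, sp=2, e=sp−y=2.88125; I=2.63125, D=e−e_prev=5.13125; u=3/4·2.88125+2·2.63125+3/2·5.13125≈15.120313; next y=4/5·(-0.88125)+1/2·15.120313≈6.855156
n=3: y≈6.855156, sp=2, e=sp−y≈-4.855156; I≈-2.223906, D=e−e_prev≈-7.736406; u=3/4·(-4.855156)+2·(-2.223906)+3/2·(-7.736406)≈-19.693789; next y=4/5·6.855156+1/2·(-19.693789)≈-4.362770
n=4: y≈-4.362770, sp=-1, e=sp−y≈3.362770; I≈1.138863, D=e−e_prev≈8.217926; u=3/4·3.362770+2·1.138863+3/2·8.217926≈17.126692; next y=4/5·(-4.362770)+1/2·17.126692≈5.073131
n=5: y≈5.073131, sp=-1, e=sp−y≈-6.073131; I≈-4.934267, D=e−e_prev≈-9.435900; u=3/4·(-6.073131)+2·(-4.934267)+3/2·(-9.435900)≈-28.577233; next y=4/5·5.073131+1/2·(-28.577233)≈-10.230112
n=6: y≈-10.230112, sp=-1, e=sp−y≈9.230112; I≈4.295845, D=e−e_prev≈15.303242; u=3/4·9.230112+2·4.295845+3/2·15.303242≈38.469137; next y=4/5·(-10.230112)+1/2·38.469137≈11.050479
n=7: y≈11.050479, sp=-1, e=sp−y≈-12.050479; I≈-7.754634, D=e−e_prev≈-21.280591; u=3/4·(-12.050479)+2·(-7.754634)+3/2·(-21.280591)≈-56.468014; next y=4/5·11.050479+1/2·(-56.468014)≈-19.393624
n=8: y≈-19.393624, sp=-3, e=sp−y≈16.393624; I≈8.638990, D=e−e_prev≈28.444103; u=3/4·16.393624+2·8.638990+3/2·28.444103≈72.239351; next y=4/5·(-19.393624)+1/2·72.239351≈20.604776
n=9: y≈20.604776, sp=-3, e=sp−y≈-23.604776; I≈-14.965787, D=e−e_prev≈-39.998400; u=3/4·(-23.604776)+2·(-14.965787)+3/2·(-39.998400)≈-107.632756; next y=4/5·20.604776+1/2·(-107.632756)≈-37.332557
n=10: y≈-37.332557, sp=-3, e=sp−y≈34.332557; I≈19.366770, D=e−e_prev≈57.937334; u=3/4·34.332557+2·19.366770+3/2·57.937334≈151.388958; next y=4/5·(-37.332557)+1/2·151.388958≈45.828434
n=11: y≈45.828434, sp=-3, e=sp−y≈-48.828434; I≈-29.461663, D=e−e_prev≈-83.160991; u=3/4·(-48.828434)+2·(-29.461663)+3/2·(-83.160991)≈-220.286138; next y=4/5·45.828434+1/2·(-220.286138)≈-73.480322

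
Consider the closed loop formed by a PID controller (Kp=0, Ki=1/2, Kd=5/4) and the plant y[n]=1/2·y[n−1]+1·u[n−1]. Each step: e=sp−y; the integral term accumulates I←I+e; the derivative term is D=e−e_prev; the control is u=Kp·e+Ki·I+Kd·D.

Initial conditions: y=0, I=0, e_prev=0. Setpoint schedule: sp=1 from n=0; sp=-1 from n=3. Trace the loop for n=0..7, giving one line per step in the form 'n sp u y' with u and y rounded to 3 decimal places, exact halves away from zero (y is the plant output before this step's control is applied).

0 1 1.750 0.000
1 1 -2.063 1.750
2 1 4.891 -1.188
3 -1 -10.785 4.297
4 -1 18.556 -8.637
5 -1 -33.823 14.237
6 -1 58.798 -26.704
7 -1 -105.789 45.446

(exact arithmetic carried between steps; '≈' marks a value shown rounded to 6 d.p. or computed from one; I and e_prev carry over from the previous line; the table rounds u and y to 3 d.p., halves away from zero)
n=0: y=0, sp=1, e=sp−y=1; I=1, D=e−e_prev=1; u=0·1+1/2·1+5/4·1=1.75; next y=1/2·0+1·1.75=1.75
n=1: y=1.75, sp=1, e=sp−y=-0.75; I=0.25, D=e−e_prev=-1.75; u=0·(-0.75)+1/2·0.25+5/4·(-1.75)=-2.0625; next y=1/2·1.75+1·(-2.0625)=-1.1875
n=2: y=-1.1875, sp=1, e=sp−y=2.1875; I=2.4375, D=e−e_prev=2.9375; u=0·2.1875+1/2·2.4375+5/4·2.9375=4.890625; next y=1/2·(-1.1875)+1·4.890625=4.296875
n=3: y=4.296875, sp=-1, e=sp−y=-5.296875; I=-2.859375, D=e−e_prev=-7.484375; u=0·(-5.296875)+1/2·(-2.859375)+5/4·(-7.484375)≈-10.785156; next y=1/2·4.296875+1·(-10.785156)≈-8.636719
n=4: y≈-8.636719, sp=-1, e=sp−y≈7.636719; I≈4.777344, D=e−e_prev≈12.933594; u=0·7.636719+1/2·4.777344+5/4·12.933594≈18.555664; next y=1/2·(-8.636719)+1·18.555664≈14.237305
n=5: y≈14.237305, sp=-1, e=sp−y≈-15.237305; I≈-10.459961, D=e−e_prev≈-22.874023; u=0·(-15.237305)+1/2·(-10.459961)+5/4·(-22.874023)≈-33.822510; next y=1/2·14.237305+1·(-33.822510)≈-26.703857
n=6: y≈-26.703857, sp=-1, e=sp−y≈25.703857; I≈15.243896, D=e−e_prev≈40.941162; u=0·25.703857+1/2·15.243896+5/4·40.941162≈58.798401; next y=1/2·(-26.703857)+1·58.798401≈45.446472
n=7: y≈45.446472, sp=-1, e=sp−y≈-46.446472; I≈-31.202576, D=e−e_prev≈-72.150330; u=0·(-46.446472)+1/2·(-31.202576)+5/4·(-72.150330)≈-105.789200; next y=1/2·45.446472+1·(-105.789200)≈-83.065964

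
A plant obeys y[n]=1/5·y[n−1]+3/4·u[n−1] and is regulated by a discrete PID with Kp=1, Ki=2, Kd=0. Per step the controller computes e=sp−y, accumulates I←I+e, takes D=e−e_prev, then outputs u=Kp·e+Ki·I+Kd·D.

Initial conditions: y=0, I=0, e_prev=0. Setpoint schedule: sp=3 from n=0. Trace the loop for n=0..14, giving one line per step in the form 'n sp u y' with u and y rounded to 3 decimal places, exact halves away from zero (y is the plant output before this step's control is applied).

(exact arithmetic carried between steps; '≈' marks a value shown rounded to 6 d.p. or computed from one; I and e_prev carry over from the previous line; the table rounds u and y to 3 d.p., halves away from zero)
n=0: y=0, sp=3, e=sp−y=3; I=3, D=e−e_prev=3; u=1·3+2·3+0·3=9; next y=1/5·0+3/4·9=6.75
n=1: y=6.75, sp=3, e=sp−y=-3.75; I=-0.75, D=e−e_prev=-6.75; u=1·(-3.75)+2·(-0.75)+0·(-6.75)=-5.25; next y=1/5·6.75+3/4·(-5.25)=-2.5875
n=2: y=-2.5875, sp=3, e=sp−y=5.5875; I=4.8375, D=e−e_prev=9.3375; u=1·5.5875+2·4.8375+0·9.3375=15.2625; next y=1/5·(-2.5875)+3/4·15.2625=10.929375
n=3: y=10.929375, sp=3, e=sp−y=-7.929375; I=-3.091875, D=e−e_prev=-13.516875; u=1·(-7.929375)+2·(-3.091875)+0·(-13.516875)=-14.113125; next y=1/5·10.929375+3/4·(-14.113125)≈-8.398969
n=4: y≈-8.398969, sp=3, e=sp−y≈11.398969; I≈8.307094, D=e−e_prev≈19.328344; u=1·11.398969+2·8.307094+0·19.328344≈28.013156; next y=1/5·(-8.398969)+3/4·28.013156≈19.330073
n=5: y≈19.330073, sp=3, e=sp−y≈-16.330073; I≈-8.022980, D=e−e_prev≈-27.729042; u=1·(-16.330073)+2·(-8.022980)+0·(-27.729042)≈-32.376033; next y=1/5·19.330073+3/4·(-32.376033)≈-20.416010
n=6: y≈-20.416010, sp=3, e=sp−y≈23.416010; I≈15.393030, D=e−e_prev≈39.746083; u=1·23.416010+2·15.393030+0·39.746083≈54.202070; next y=1/5·(-20.416010)+3/4·54.202070≈36.568351
n=7: y≈36.568351, sp=3, e=sp−y≈-33.568351; I≈-18.175321, D=e−e_prev≈-56.984361; u=1·(-33.568351)+2·(-18.175321)+0·(-56.984361)≈-69.918992; next y=1/5·36.568351+3/4·(-69.918992)≈-45.125574
n=8: y≈-45.125574, sp=3, e=sp−y≈48.125574; I≈29.950253, D=e−e_prev≈81.693925; u=1·48.125574+2·29.950253+0·81.693925≈108.026080; next y=1/5·(-45.125574)+3/4·108.026080≈71.994445
n=9: y≈71.994445, sp=3, e=sp−y≈-68.994445; I≈-39.044192, D=e−e_prev≈-117.120019; u=1·(-68.994445)+2·(-39.044192)+0·(-117.120019)≈-147.082830; next y=1/5·71.994445+3/4·(-147.082830)≈-95.913233
n=10: y≈-95.913233, sp=3, e=sp−y≈98.913233; I≈59.869041, D=e−e_prev≈167.907679; u=1·98.913233+2·59.869041+0·167.907679≈218.651316; next y=1/5·(-95.913233)+3/4·218.651316≈144.805840
n=11: y≈144.805840, sp=3, e=sp−y≈-141.805840; I≈-81.936799, D=e−e_prev≈-240.719073; u=1·(-141.805840)+2·(-81.936799)+0·(-240.719073)≈-305.679438; next y=1/5·144.805840+3/4·(-305.679438)≈-200.298410
n=12: y≈-200.298410, sp=3, e=sp−y≈203.298410; I≈121.361611, D=e−e_prev≈345.104250; u=1·203.298410+2·121.361611+0·345.104250≈446.021633; next y=1/5·(-200.298410)+3/4·446.021633≈294.456543
n=13: y≈294.456543, sp=3, e=sp−y≈-291.456543; I≈-170.094931, D=e−e_prev≈-494.754953; u=1·(-291.456543)+2·(-170.094931)+0·(-494.754953)≈-631.646405; next y=1/5·294.456543+3/4·(-631.646405)≈-414.843496
n=14: y≈-414.843496, sp=3, e=sp−y≈417.843496; I≈247.748564, D=e−e_prev≈709.300038; u=1·417.843496+2·247.748564+0·709.300038≈913.340624; next y=1/5·(-414.843496)+3/4·913.340624≈602.036769

0 3 9.000 0.000
1 3 -5.250 6.750
2 3 15.263 -2.588
3 3 -14.113 10.929
4 3 28.013 -8.399
5 3 -32.376 19.330
6 3 54.202 -20.416
7 3 -69.919 36.568
8 3 108.026 -45.126
9 3 -147.083 71.994
10 3 218.651 -95.913
11 3 -305.679 144.806
12 3 446.022 -200.298
13 3 -631.646 294.457
14 3 913.341 -414.843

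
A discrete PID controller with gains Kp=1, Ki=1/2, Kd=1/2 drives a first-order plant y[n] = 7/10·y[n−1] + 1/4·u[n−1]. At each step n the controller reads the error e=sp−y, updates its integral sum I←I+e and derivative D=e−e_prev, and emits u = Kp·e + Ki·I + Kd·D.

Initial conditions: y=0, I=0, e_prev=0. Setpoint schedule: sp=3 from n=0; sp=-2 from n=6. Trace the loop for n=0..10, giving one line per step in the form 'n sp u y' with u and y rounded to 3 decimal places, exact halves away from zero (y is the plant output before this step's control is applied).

(exact arithmetic carried between steps; '≈' marks a value shown rounded to 6 d.p. or computed from one; I and e_prev carry over from the previous line; the table rounds u and y to 3 d.p., halves away from zero)
n=0: y=0, sp=3, e=sp−y=3; I=3, D=e−e_prev=3; u=1·3+1/2·3+1/2·3=6; next y=7/10·0+1/4·6=1.5
n=1: y=1.5, sp=3, e=sp−y=1.5; I=4.5, D=e−e_prev=-1.5; u=1·1.5+1/2·4.5+1/2·(-1.5)=3; next y=7/10·1.5+1/4·3=1.8
n=2: y=1.8, sp=3, e=sp−y=1.2; I=5.7, D=e−e_prev=-0.3; u=1·1.2+1/2·5.7+1/2·(-0.3)=3.9; next y=7/10·1.8+1/4·3.9=2.235
n=3: y=2.235, sp=3, e=sp−y=0.765; I=6.465, D=e−e_prev=-0.435; u=1·0.765+1/2·6.465+1/2·(-0.435)=3.78; next y=7/10·2.235+1/4·3.78=2.5095
n=4: y=2.5095, sp=3, e=sp−y=0.4905; I=6.9555, D=e−e_prev=-0.2745; u=1·0.4905+1/2·6.9555+1/2·(-0.2745)=3.831; next y=7/10·2.5095+1/4·3.831=2.7144
n=5: y=2.7144, sp=3, e=sp−y=0.2856; I=7.2411, D=e−e_prev=-0.2049; u=1·0.2856+1/2·7.2411+1/2·(-0.2049)=3.8037; next y=7/10·2.7144+1/4·3.8037=2.851005
n=6: y=2.851005, sp=-2, e=sp−y=-4.851005; I=2.390095, D=e−e_prev=-5.136605; u=1·(-4.851005)+1/2·2.390095+1/2·(-5.136605)=-6.22426; next y=7/10·2.851005+1/4·(-6.22426)≈0.439639
n=7: y≈0.439639, sp=-2, e=sp−y≈-2.439639; I≈-0.049544, D=e−e_prev≈2.411367; u=1·(-2.439639)+1/2·(-0.049544)+1/2·2.411367≈-1.258727; next y=7/10·0.439639+1/4·(-1.258727)≈-0.006935
n=8: y≈-0.006935, sp=-2, e=sp−y≈-1.993065; I≈-2.042609, D=e−e_prev≈0.446573; u=1·(-1.993065)+1/2·(-2.042609)+1/2·0.446573≈-2.791083; next y=7/10·(-0.006935)+1/4·(-2.791083)≈-0.702625
n=9: y≈-0.702625, sp=-2, e=sp−y≈-1.297375; I≈-3.339984, D=e−e_prev≈0.695690; u=1·(-1.297375)+1/2·(-3.339984)+1/2·0.695690≈-2.619522; next y=7/10·(-0.702625)+1/4·(-2.619522)≈-1.146718
n=10: y≈-1.146718, sp=-2, e=sp−y≈-0.853282; I≈-4.193266, D=e−e_prev≈0.444093; u=1·(-0.853282)+1/2·(-4.193266)+1/2·0.444093≈-2.727868; next y=7/10·(-1.146718)+1/4·(-2.727868)≈-1.484670

0 3 6.000 0.000
1 3 3.000 1.500
2 3 3.900 1.800
3 3 3.780 2.235
4 3 3.831 2.510
5 3 3.804 2.714
6 -2 -6.224 2.851
7 -2 -1.259 0.440
8 -2 -2.791 -0.007
9 -2 -2.620 -0.703
10 -2 -2.728 -1.147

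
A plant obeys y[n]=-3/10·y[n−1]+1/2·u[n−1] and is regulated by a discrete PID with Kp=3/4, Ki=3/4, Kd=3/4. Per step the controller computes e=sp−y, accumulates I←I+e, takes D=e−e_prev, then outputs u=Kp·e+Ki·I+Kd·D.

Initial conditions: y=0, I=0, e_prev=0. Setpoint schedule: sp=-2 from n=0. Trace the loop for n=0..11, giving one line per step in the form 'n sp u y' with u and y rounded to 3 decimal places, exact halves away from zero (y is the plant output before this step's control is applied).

(exact arithmetic carried between steps; '≈' marks a value shown rounded to 6 d.p. or computed from one; I and e_prev carry over from the previous line; the table rounds u and y to 3 d.p., halves away from zero)
n=0: y=0, sp=-2, e=sp−y=-2; I=-2, D=e−e_prev=-2; u=3/4·(-2)+3/4·(-2)+3/4·(-2)=-4.5; next y=-3/10·0+1/2·(-4.5)=-2.25
n=1: y=-2.25, sp=-2, e=sp−y=0.25; I=-1.75, D=e−e_prev=2.25; u=3/4·0.25+3/4·(-1.75)+3/4·2.25=0.5625; next y=-3/10·(-2.25)+1/2·0.5625=0.95625
n=2: y=0.95625, sp=-2, e=sp−y=-2.95625; I=-4.70625, D=e−e_prev=-3.20625; u=3/4·(-2.95625)+3/4·(-4.70625)+3/4·(-3.20625)≈-8.151563; next y=-3/10·0.95625+1/2·(-8.151563)≈-4.362656
n=3: y≈-4.362656, sp=-2, e=sp−y≈2.362656; I≈-2.343594, D=e−e_prev≈5.318906; u=3/4·2.362656+3/4·(-2.343594)+3/4·5.318906≈4.003477; next y=-3/10·(-4.362656)+1/2·4.003477≈3.310535
n=4: y≈3.310535, sp=-2, e=sp−y≈-5.310535; I≈-7.654129, D=e−e_prev≈-7.673191; u=3/4·(-5.310535)+3/4·(-7.654129)+3/4·(-7.673191)≈-15.478392; next y=-3/10·3.310535+1/2·(-15.478392)≈-8.732356
n=5: y≈-8.732356, sp=-2, e=sp−y≈6.732356; I≈-0.921773, D=e−e_prev≈12.042892; u=3/4·6.732356+3/4·(-0.921773)+3/4·12.042892≈13.390106; next y=-3/10·(-8.732356)+1/2·13.390106≈9.314760
n=6: y≈9.314760, sp=-2, e=sp−y≈-11.314760; I≈-12.236533, D=e−e_prev≈-18.047116; u=3/4·(-11.314760)+3/4·(-12.236533)+3/4·(-18.047116)≈-31.198807; next y=-3/10·9.314760+1/2·(-31.198807)≈-18.393832
n=7: y≈-18.393832, sp=-2, e=sp−y≈16.393832; I≈4.157299, D=e−e_prev≈27.708592; u=3/4·16.393832+3/4·4.157299+3/4·27.708592≈36.194792; next y=-3/10·(-18.393832)+1/2·36.194792≈23.615545
n=8: y≈23.615545, sp=-2, e=sp−y≈-25.615545; I≈-21.458246, D=e−e_prev≈-42.009377; u=3/4·(-25.615545)+3/4·(-21.458246)+3/4·(-42.009377)≈-66.812376; next y=-3/10·23.615545+1/2·(-66.812376)≈-40.490852
n=9: y≈-40.490852, sp=-2, e=sp−y≈38.490852; I≈17.032605, D=e−e_prev≈64.106397; u=3/4·38.490852+3/4·17.032605+3/4·64.106397≈89.722390; next y=-3/10·(-40.490852)+1/2·89.722390≈57.008451
n=10: y≈57.008451, sp=-2, e=sp−y≈-59.008451; I≈-41.975845, D=e−e_prev≈-97.499302; u=3/4·(-59.008451)+3/4·(-41.975845)+3/4·(-97.499302)≈-148.862699; next y=-3/10·57.008451+1/2·(-148.862699)≈-91.533885
n=11: y≈-91.533885, sp=-2, e=sp−y≈89.533885; I≈47.558039, D=e−e_prev≈148.542335; u=3/4·89.533885+3/4·47.558039+3/4·148.542335≈214.225695; next y=-3/10·(-91.533885)+1/2·214.225695≈134.573013

0 -2 -4.500 0.000
1 -2 0.563 -2.250
2 -2 -8.152 0.956
3 -2 4.003 -4.363
4 -2 -15.478 3.311
5 -2 13.390 -8.732
6 -2 -31.199 9.315
7 -2 36.195 -18.394
8 -2 -66.812 23.616
9 -2 89.722 -40.491
10 -2 -148.863 57.008
11 -2 214.226 -91.534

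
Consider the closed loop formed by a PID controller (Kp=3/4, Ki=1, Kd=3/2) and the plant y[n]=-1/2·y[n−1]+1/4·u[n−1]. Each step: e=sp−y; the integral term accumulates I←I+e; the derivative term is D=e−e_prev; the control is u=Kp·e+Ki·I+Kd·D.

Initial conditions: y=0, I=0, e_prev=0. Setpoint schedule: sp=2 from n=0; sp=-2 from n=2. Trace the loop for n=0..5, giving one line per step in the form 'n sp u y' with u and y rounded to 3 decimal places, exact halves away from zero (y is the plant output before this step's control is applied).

0 2 6.500 0.000
1 2 0.219 1.625
2 -2 -2.225 -0.758
3 -2 -2.928 -0.177
4 -2 -2.365 -0.643
5 -2 -5.636 -0.270

(exact arithmetic carried between steps; '≈' marks a value shown rounded to 6 d.p. or computed from one; I and e_prev carry over from the previous line; the table rounds u and y to 3 d.p., halves away from zero)
n=0: y=0, sp=2, e=sp−y=2; I=2, D=e−e_prev=2; u=3/4·2+1·2+3/2·2=6.5; next y=-1/2·0+1/4·6.5=1.625
n=1: y=1.625, sp=2, e=sp−y=0.375; I=2.375, D=e−e_prev=-1.625; u=3/4·0.375+1·2.375+3/2·(-1.625)=0.21875; next y=-1/2·1.625+1/4·0.21875≈-0.757813
n=2: y≈-0.757813, sp=-2, e=sp−y≈-1.242188; I≈1.132813, D=e−e_prev≈-1.617188; u=3/4·(-1.242188)+1·1.132813+3/2·(-1.617188)≈-2.224609; next y=-1/2·(-0.757813)+1/4·(-2.224609)≈-0.177246
n=3: y≈-0.177246, sp=-2, e=sp−y≈-1.822754; I≈-0.689941, D=e−e_prev≈-0.580566; u=3/4·(-1.822754)+1·(-0.689941)+3/2·(-0.580566)≈-2.927856; next y=-1/2·(-0.177246)+1/4·(-2.927856)≈-0.643341
n=4: y≈-0.643341, sp=-2, e=sp−y≈-1.356659; I≈-2.046600, D=e−e_prev≈0.466095; u=3/4·(-1.356659)+1·(-2.046600)+3/2·0.466095≈-2.364952; next y=-1/2·(-0.643341)+1/4·(-2.364952)≈-0.269567
n=5: y≈-0.269567, sp=-2, e=sp−y≈-1.730433; I≈-3.777033, D=e−e_prev≈-0.373774; u=3/4·(-1.730433)+1·(-3.777033)+3/2·(-0.373774)≈-5.635518; next y=-1/2·(-0.269567)+1/4·(-5.635518)≈-1.274096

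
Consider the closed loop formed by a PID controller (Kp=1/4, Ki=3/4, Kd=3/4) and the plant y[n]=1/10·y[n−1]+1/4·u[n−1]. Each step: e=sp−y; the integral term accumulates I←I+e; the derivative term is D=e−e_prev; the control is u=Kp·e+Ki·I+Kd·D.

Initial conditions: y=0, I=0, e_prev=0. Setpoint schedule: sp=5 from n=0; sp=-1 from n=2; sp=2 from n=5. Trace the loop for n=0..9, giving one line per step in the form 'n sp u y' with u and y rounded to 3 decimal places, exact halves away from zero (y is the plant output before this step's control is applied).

0 5 8.750 0.000
1 5 4.922 2.188
2 -1 -0.536 1.449
3 -1 4.090 0.011
4 -1 0.481 1.024
5 2 6.375 0.223
6 2 2.419 1.616
7 2 5.239 0.766
8 2 4.442 1.386
9 2 5.607 1.249

(exact arithmetic carried between steps; '≈' marks a value shown rounded to 6 d.p. or computed from one; I and e_prev carry over from the previous line; the table rounds u and y to 3 d.p., halves away from zero)
n=0: y=0, sp=5, e=sp−y=5; I=5, D=e−e_prev=5; u=1/4·5+3/4·5+3/4·5=8.75; next y=1/10·0+1/4·8.75=2.1875
n=1: y=2.1875, sp=5, e=sp−y=2.8125; I=7.8125, D=e−e_prev=-2.1875; u=1/4·2.8125+3/4·7.8125+3/4·(-2.1875)=4.921875; next y=1/10·2.1875+1/4·4.921875≈1.449219
n=2: y≈1.449219, sp=-1, e=sp−y≈-2.449219; I≈5.363281, D=e−e_prev≈-5.261719; u=1/4·(-2.449219)+3/4·5.363281+3/4·(-5.261719)≈-0.536133; next y=1/10·1.449219+1/4·(-0.536133)≈0.010889
n=3: y≈0.010889, sp=-1, e=sp−y≈-1.010889; I≈4.352393, D=e−e_prev≈1.438330; u=1/4·(-1.010889)+3/4·4.352393+3/4·1.438330≈4.090320; next y=1/10·0.010889+1/4·4.090320≈1.023669
n=4: y≈1.023669, sp=-1, e=sp−y≈-2.023669; I≈2.328724, D=e−e_prev≈-1.012780; u=1/4·(-2.023669)+3/4·2.328724+3/4·(-1.012780)≈0.481040; next y=1/10·1.023669+1/4·0.481040≈0.222627
n=5: y≈0.222627, sp=2, e=sp−y≈1.777373; I≈4.106097, D=e−e_prev≈3.801042; u=1/4·1.777373+3/4·4.106097+3/4·3.801042≈6.374697; next y=1/10·0.222627+1/4·6.374697≈1.615937
n=6: y≈1.615937, sp=2, e=sp−y≈0.384063; I≈4.490160, D=e−e_prev≈-1.393310; u=1/4·0.384063+3/4·4.490160+3/4·(-1.393310)≈2.418653; next y=1/10·1.615937+1/4·2.418653≈0.766257
n=7: y≈0.766257, sp=2, e=sp−y≈1.233743; I≈5.723903, D=e−e_prev≈0.849680; u=1/4·1.233743+3/4·5.723903+3/4·0.849680≈5.238623; next y=1/10·0.766257+1/4·5.238623≈1.386281
n=8: y≈1.386281, sp=2, e=sp−y≈0.613719; I≈6.337621, D=e−e_prev≈-0.620024; u=1/4·0.613719+3/4·6.337621+3/4·(-0.620024)≈4.441627; next y=1/10·1.386281+1/4·4.441627≈1.249035
n=9: y≈1.249035, sp=2, e=sp−y≈0.750965; I≈7.088586, D=e−e_prev≈0.137246; u=1/4·0.750965+3/4·7.088586+3/4·0.137246≈5.607116; next y=1/10·1.249035+1/4·5.607116≈1.526682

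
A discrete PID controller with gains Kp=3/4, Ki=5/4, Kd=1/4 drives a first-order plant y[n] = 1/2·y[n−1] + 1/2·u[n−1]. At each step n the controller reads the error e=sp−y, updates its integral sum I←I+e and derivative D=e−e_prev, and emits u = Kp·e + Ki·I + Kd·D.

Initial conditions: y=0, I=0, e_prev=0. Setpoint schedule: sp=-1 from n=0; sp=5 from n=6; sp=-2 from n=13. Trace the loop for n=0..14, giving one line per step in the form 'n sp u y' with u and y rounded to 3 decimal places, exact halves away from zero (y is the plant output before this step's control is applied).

(exact arithmetic carried between steps; '≈' marks a value shown rounded to 6 d.p. or computed from one; I and e_prev carry over from the previous line; the table rounds u and y to 3 d.p., halves away from zero)
n=0: y=0, sp=-1, e=sp−y=-1; I=-1, D=e−e_prev=-1; u=3/4·(-1)+5/4·(-1)+1/4·(-1)=-2.25; next y=1/2·0+1/2·(-2.25)=-1.125
n=1: y=-1.125, sp=-1, e=sp−y=0.125; I=-0.875, D=e−e_prev=1.125; u=3/4·0.125+5/4·(-0.875)+1/4·1.125=-0.71875; next y=1/2·(-1.125)+1/2·(-0.71875)=-0.921875
n=2: y=-0.921875, sp=-1, e=sp−y=-0.078125; I=-0.953125, D=e−e_prev=-0.203125; u=3/4·(-0.078125)+5/4·(-0.953125)+1/4·(-0.203125)≈-1.300781; next y=1/2·(-0.921875)+1/2·(-1.300781)≈-1.111328
n=3: y≈-1.111328, sp=-1, e=sp−y≈0.111328; I≈-0.841797, D=e−e_prev≈0.189453; u=3/4·0.111328+5/4·(-0.841797)+1/4·0.189453≈-0.921387; next y=1/2·(-1.111328)+1/2·(-0.921387)≈-1.016357
n=4: y≈-1.016357, sp=-1, e=sp−y≈0.016357; I≈-0.825439, D=e−e_prev≈-0.094971; u=3/4·0.016357+5/4·(-0.825439)+1/4·(-0.094971)≈-1.043274; next y=1/2·(-1.016357)+1/2·(-1.043274)≈-1.029816
n=5: y≈-1.029816, sp=-1, e=sp−y≈0.029816; I≈-0.795624, D=e−e_prev≈0.013458; u=3/4·0.029816+5/4·(-0.795624)+1/4·0.013458≈-0.968803; next y=1/2·(-1.029816)+1/2·(-0.968803)≈-0.999310
n=6: y≈-0.999310, sp=5, e=sp−y≈5.999310; I≈5.203686, D=e−e_prev≈5.969494; u=3/4·5.999310+5/4·5.203686+1/4·5.969494≈12.496463; next y=1/2·(-0.999310)+1/2·12.496463≈5.748577
n=7: y≈5.748577, sp=5, e=sp−y≈-0.748577; I≈4.455109, D=e−e_prev≈-6.747886; u=3/4·(-0.748577)+5/4·4.455109+1/4·(-6.747886)≈3.320482; next y=1/2·5.748577+1/2·3.320482≈4.534530
n=8: y≈4.534530, sp=5, e=sp−y≈0.465470; I≈4.920580, D=e−e_prev≈1.214047; u=3/4·0.465470+5/4·4.920580+1/4·1.214047≈6.803339; next y=1/2·4.534530+1/2·6.803339≈5.668934
n=9: y≈5.668934, sp=5, e=sp−y≈-0.668934; I≈4.251645, D=e−e_prev≈-1.134405; u=3/4·(-0.668934)+5/4·4.251645+1/4·(-1.134405)≈4.529255; next y=1/2·5.668934+1/2·4.529255≈5.099094
n=10: y≈5.099094, sp=5, e=sp−y≈-0.099094; I≈4.152551, D=e−e_prev≈0.569840; u=3/4·(-0.099094)+5/4·4.152551+1/4·0.569840≈5.258828; next y=1/2·5.099094+1/2·5.258828≈5.178961
n=11: y≈5.178961, sp=5, e=sp−y≈-0.178961; I≈3.973590, D=e−e_prev≈-0.079867; u=3/4·(-0.178961)+5/4·3.973590+1/4·(-0.079867)≈4.812800; next y=1/2·5.178961+1/2·4.812800≈4.995880
n=12: y≈4.995880, sp=5, e=sp−y≈0.004120; I≈3.977709, D=e−e_prev≈0.183081; u=3/4·0.004120+5/4·3.977709+1/4·0.183081≈5.020997; next y=1/2·4.995880+1/2·5.020997≈5.008438
n=13: y≈5.008438, sp=-2, e=sp−y≈-7.008438; I≈-3.030729, D=e−e_prev≈-7.012558; u=3/4·(-7.008438)+5/4·(-3.030729)+1/4·(-7.012558)≈-10.797880; next y=1/2·5.008438+1/2·(-10.797880)≈-2.894721
n=14: y≈-2.894721, sp=-2, e=sp−y≈0.894721; I≈-2.136008, D=e−e_prev≈7.903159; u=3/4·0.894721+5/4·(-2.136008)+1/4·7.903159≈-0.023180; next y=1/2·(-2.894721)+1/2·(-0.023180)≈-1.458950

0 -1 -2.250 0.000
1 -1 -0.719 -1.125
2 -1 -1.301 -0.922
3 -1 -0.921 -1.111
4 -1 -1.043 -1.016
5 -1 -0.969 -1.030
6 5 12.496 -0.999
7 5 3.320 5.749
8 5 6.803 4.535
9 5 4.529 5.669
10 5 5.259 5.099
11 5 4.813 5.179
12 5 5.021 4.996
13 -2 -10.798 5.008
14 -2 -0.023 -2.895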